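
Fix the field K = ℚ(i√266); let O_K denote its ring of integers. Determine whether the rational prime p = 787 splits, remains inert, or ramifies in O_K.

-266 mod 4 = 2, hence disc K = 4·(-266) = -1064 and O_K = ℤ[√-266].
disc(K) = -1064 is not divisible by 787; 787 is unramified.
Euler's criterion: (-266)^393 mod 787 = 1. Thus (-266|787) = 1.
Legendre symbol 1 ⇒ 787 is split.

splits completely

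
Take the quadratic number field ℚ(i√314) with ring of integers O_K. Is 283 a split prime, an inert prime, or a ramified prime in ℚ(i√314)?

d = -314 ≡ 2 (mod 4), so O_K = ℤ[√-314] and disc(K) = 4d = -1256.
283 ∤ -1256, so 283 is unramified.
Legendre symbol by Euler's criterion: (-314/283) ≡ (-314)^141 ≡ 1 (mod 283), i.e. (-314/283) = 1.
d is a quadratic residue mod p, hence 283 splits in O_K.

283 splits in O_K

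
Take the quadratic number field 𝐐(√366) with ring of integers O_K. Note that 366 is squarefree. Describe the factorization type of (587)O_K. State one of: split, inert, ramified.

split — (587) = 𝔭₁𝔭₂ with 𝔭₁ ≠ 𝔭₂

Since 366 ≢ 1 mod 4, the ring of integers is ℤ[√366] with discriminant 4·366 = 1464.
Since gcd(587, 1464) = 1 the prime 587 does not ramify.
Euler's criterion: 366^293 mod 587 = 1. Thus (366|587) = 1.
(366/587) = 1, so 587 splits.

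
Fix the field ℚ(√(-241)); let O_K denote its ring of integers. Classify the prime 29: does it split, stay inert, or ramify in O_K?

Since -241 ≢ 1 mod 4, the ring of integers is ℤ[√-241] with discriminant 4·(-241) = -964.
disc(K) = -964 is not divisible by 29; 29 is unramified.
(-241/29) = 20^14 mod 29 = 1, giving Legendre symbol 1.
(-241/29) = 1, so 29 splits.

splits completely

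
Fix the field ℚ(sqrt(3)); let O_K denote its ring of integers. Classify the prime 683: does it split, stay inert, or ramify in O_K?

split — (683) = 𝔭₁𝔭₂ with 𝔭₁ ≠ 𝔭₂

Since 3 ≢ 1 mod 4, the ring of integers is ℤ[√3] with discriminant 4·3 = 12.
disc(K) = 12 is not divisible by 683; 683 is unramified.
Euler's criterion: 3^341 mod 683 = 1. Thus (3|683) = 1.
Legendre symbol 1 ⇒ 683 is split.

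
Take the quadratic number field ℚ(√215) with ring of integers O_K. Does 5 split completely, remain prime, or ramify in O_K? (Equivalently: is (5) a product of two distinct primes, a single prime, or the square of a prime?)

p ramifies

d = 215 ≡ 3 (mod 4), so O_K = ℤ[√215] and disc(K) = 4d = 860.
disc(K) = 860 = 5·172, so p = 5 is ramified.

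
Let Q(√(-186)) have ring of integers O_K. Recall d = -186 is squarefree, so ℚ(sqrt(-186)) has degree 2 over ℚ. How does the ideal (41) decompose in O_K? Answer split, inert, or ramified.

inert — (41) stays prime in O_K

d = -186 ≡ 2 (mod 4), so O_K = ℤ[√-186] and disc(K) = 4d = -744.
41 ∤ -744, so 41 is unramified.
Euler's criterion: (-186)^20 mod 41 = 40. Thus (-186|41) = -1.
Legendre symbol -1 ⇒ 41 is inert.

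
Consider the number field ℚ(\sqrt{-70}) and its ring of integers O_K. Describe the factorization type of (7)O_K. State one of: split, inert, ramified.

ramifies in O_K

-70 mod 4 = 2, hence disc K = 4·(-70) = -280 and O_K = ℤ[√-70].
Ramification test: 7 | -280. The prime 7 ramifies in K.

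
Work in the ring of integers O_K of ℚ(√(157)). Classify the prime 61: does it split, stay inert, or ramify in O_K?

Since 157 ≡ 1 mod 4, the ring of integers is ℤ[(1+√157)/2] with discriminant 157.
61 ∤ 157, so 61 is unramified.
Compute (157/61) via Euler: 35^((61-1)/2) mod 61 = 60, so (157/61) = -1.
(157/61) = -1, so 61 is inert.

61 remains inert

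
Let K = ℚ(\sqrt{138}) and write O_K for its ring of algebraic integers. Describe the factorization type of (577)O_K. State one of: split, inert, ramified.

Since 138 ≢ 1 mod 4, the ring of integers is ℤ[√138] with discriminant 4·138 = 552.
577 ∤ 552, so 577 is unramified.
Compute (138/577) via Euler: 138^((577-1)/2) mod 577 = 1, so (138/577) = 1.
Legendre symbol 1 ⇒ 577 is split.

p splits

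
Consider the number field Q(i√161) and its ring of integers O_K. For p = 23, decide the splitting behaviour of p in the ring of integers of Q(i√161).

Since -161 ≢ 1 mod 4, the ring of integers is ℤ[√-161] with discriminant 4·(-161) = -644.
Ramification test: 23 | -644. The prime 23 ramifies in K.

ramifies in O_K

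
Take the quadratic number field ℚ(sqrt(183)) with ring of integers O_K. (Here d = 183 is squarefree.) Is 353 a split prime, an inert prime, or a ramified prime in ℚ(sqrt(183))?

Since 183 ≢ 1 mod 4, the ring of integers is ℤ[√183] with discriminant 4·183 = 732.
disc(K) = 732 is not divisible by 353; 353 is unramified.
Legendre symbol by Euler's criterion: (183/353) ≡ 183^176 ≡ 352 (mod 353), i.e. (183/353) = -1.
(183/353) = -1, so 353 is inert.

inert — (353) stays prime in O_K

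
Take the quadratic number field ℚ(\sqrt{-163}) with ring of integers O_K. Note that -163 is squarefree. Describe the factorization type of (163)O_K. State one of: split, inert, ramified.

d = -163 ≡ 1 (mod 4), so O_K = ℤ[(1+√-163)/2] and disc(K) = d = -163.
disc(K) = -163 = 163·(-1), so p = 163 is ramified.

163 is ramified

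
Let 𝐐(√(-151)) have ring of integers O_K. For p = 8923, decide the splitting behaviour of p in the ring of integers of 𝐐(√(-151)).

d = -151 ≡ 1 (mod 4), so O_K = ℤ[(1+√-151)/2] and disc(K) = d = -151.
Since gcd(8923, -151) = 1 the prime 8923 does not ramify.
Compute (-151/8923) via Euler: 8772^((8923-1)/2) mod 8923 = 8922, so (-151/8923) = -1.
d is a non-residue mod p, hence 8923 remains inert in O_K.

inert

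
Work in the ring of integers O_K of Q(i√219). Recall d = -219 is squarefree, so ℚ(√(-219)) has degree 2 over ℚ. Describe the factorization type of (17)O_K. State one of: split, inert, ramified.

split — (17) = 𝔭₁𝔭₂ with 𝔭₁ ≠ 𝔭₂

d = -219 ≡ 1 (mod 4), so O_K = ℤ[(1+√-219)/2] and disc(K) = d = -219.
disc(K) = -219 is not divisible by 17; 17 is unramified.
Legendre symbol by Euler's criterion: (-219/17) ≡ (-219)^8 ≡ 1 (mod 17), i.e. (-219/17) = 1.
Legendre symbol 1 ⇒ 17 is split.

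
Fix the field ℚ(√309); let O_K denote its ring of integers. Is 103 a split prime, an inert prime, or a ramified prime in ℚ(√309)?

309 mod 4 = 1, hence disc K = 309 and O_K = ℤ[(1+√309)/2].
103 divides disc(K) = 309, so 103 ramifies.

ramified — (103) = 𝔭²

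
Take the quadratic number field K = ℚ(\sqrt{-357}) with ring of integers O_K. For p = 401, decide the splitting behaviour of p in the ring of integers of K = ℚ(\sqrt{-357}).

-357 mod 4 = 3, hence disc K = 4·(-357) = -1428 and O_K = ℤ[√-357].
disc(K) = -1428 is not divisible by 401; 401 is unramified.
Compute (-357/401) via Euler: 44^((401-1)/2) mod 401 = 1, so (-357/401) = 1.
(-357/401) = 1, so 401 splits.

split — (401) = 𝔭₁𝔭₂ with 𝔭₁ ≠ 𝔭₂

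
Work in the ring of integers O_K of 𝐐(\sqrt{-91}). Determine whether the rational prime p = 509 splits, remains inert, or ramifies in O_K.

Since -91 ≡ 1 mod 4, the ring of integers is ℤ[(1+√-91)/2] with discriminant -91.
disc(K) = -91 is not divisible by 509; 509 is unramified.
(-91/509) = 418^254 mod 509 = 1, giving Legendre symbol 1.
Legendre symbol 1 ⇒ 509 is split.

split — (509) = 𝔭₁𝔭₂ with 𝔭₁ ≠ 𝔭₂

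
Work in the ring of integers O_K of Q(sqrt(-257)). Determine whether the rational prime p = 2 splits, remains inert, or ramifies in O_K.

p ramifies

Since -257 ≢ 1 mod 4, the ring of integers is ℤ[√-257] with discriminant 4·(-257) = -1028.
Ramification test: 2 | -1028. The prime 2 ramifies in K.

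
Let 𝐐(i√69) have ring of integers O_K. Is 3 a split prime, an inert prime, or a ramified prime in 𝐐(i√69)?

Since -69 ≢ 1 mod 4, the ring of integers is ℤ[√-69] with discriminant 4·(-69) = -276.
disc(K) = -276 = 3·(-92), so p = 3 is ramified.

ramifies in O_K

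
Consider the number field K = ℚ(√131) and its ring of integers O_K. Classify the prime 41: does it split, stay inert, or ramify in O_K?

d = 131 ≡ 3 (mod 4), so O_K = ℤ[√131] and disc(K) = 4d = 524.
Since gcd(41, 524) = 1 the prime 41 does not ramify.
Compute (131/41) via Euler: 8^((41-1)/2) mod 41 = 1, so (131/41) = 1.
Legendre symbol 1 ⇒ 41 is split.

41 splits in O_K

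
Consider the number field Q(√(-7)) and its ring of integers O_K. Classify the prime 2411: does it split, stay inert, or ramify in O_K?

d = -7 ≡ 1 (mod 4), so O_K = ℤ[(1+√-7)/2] and disc(K) = d = -7.
disc(K) = -7 is not divisible by 2411; 2411 is unramified.
Euler's criterion: (-7)^1205 mod 2411 = 2410. Thus (-7|2411) = -1.
(-7/2411) = -1, so 2411 is inert.

inert — (2411) stays prime in O_K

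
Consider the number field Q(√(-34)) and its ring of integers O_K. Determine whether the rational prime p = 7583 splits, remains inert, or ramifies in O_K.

inert

Since -34 ≢ 1 mod 4, the ring of integers is ℤ[√-34] with discriminant 4·(-34) = -136.
disc(K) = -136 is not divisible by 7583; 7583 is unramified.
(-34/7583) = 7549^3791 mod 7583 = 7582, giving Legendre symbol -1.
d is a non-residue mod p, hence 7583 remains inert in O_K.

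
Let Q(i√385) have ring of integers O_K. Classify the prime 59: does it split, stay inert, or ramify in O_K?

d = -385 ≡ 3 (mod 4), so O_K = ℤ[√-385] and disc(K) = 4d = -1540.
Since gcd(59, -1540) = 1 the prime 59 does not ramify.
Euler's criterion: (-385)^29 mod 59 = 1. Thus (-385|59) = 1.
Legendre symbol 1 ⇒ 59 is split.

p splits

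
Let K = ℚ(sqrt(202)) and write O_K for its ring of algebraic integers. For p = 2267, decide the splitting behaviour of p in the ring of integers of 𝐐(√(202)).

p is inert

202 mod 4 = 2, hence disc K = 4·202 = 808 and O_K = ℤ[√202].
disc(K) = 808 is not divisible by 2267; 2267 is unramified.
Euler's criterion: 202^1133 mod 2267 = 2266. Thus (202|2267) = -1.
Legendre symbol -1 ⇒ 2267 is inert.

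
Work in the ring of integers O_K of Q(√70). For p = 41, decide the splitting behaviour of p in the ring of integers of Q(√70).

Since 70 ≢ 1 mod 4, the ring of integers is ℤ[√70] with discriminant 4·70 = 280.
Since gcd(41, 280) = 1 the prime 41 does not ramify.
Legendre symbol by Euler's criterion: (70/41) ≡ 70^20 ≡ 40 (mod 41), i.e. (70/41) = -1.
Legendre symbol -1 ⇒ 41 is inert.

p is inert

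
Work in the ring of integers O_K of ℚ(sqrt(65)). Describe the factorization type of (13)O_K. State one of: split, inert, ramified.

Since 65 ≡ 1 mod 4, the ring of integers is ℤ[(1+√65)/2] with discriminant 65.
13 divides disc(K) = 65, so 13 ramifies.

ramified — (13) = 𝔭²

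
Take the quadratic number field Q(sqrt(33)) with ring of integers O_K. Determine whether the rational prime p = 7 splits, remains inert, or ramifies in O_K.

remains prime (inert)

Since 33 ≡ 1 mod 4, the ring of integers is ℤ[(1+√33)/2] with discriminant 33.
disc(K) = 33 is not divisible by 7; 7 is unramified.
Compute (33/7) via Euler: 5^((7-1)/2) mod 7 = 6, so (33/7) = -1.
Legendre symbol -1 ⇒ 7 is inert.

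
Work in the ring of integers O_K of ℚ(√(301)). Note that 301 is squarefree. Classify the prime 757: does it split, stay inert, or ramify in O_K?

301 mod 4 = 1, hence disc K = 301 and O_K = ℤ[(1+√301)/2].
Since gcd(757, 301) = 1 the prime 757 does not ramify.
Compute (301/757) via Euler: 301^((757-1)/2) mod 757 = 756, so (301/757) = -1.
(301/757) = -1, so 757 is inert.

p is inert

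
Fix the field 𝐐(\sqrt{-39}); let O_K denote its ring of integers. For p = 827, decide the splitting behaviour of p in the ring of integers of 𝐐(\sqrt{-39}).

d = -39 ≡ 1 (mod 4), so O_K = ℤ[(1+√-39)/2] and disc(K) = d = -39.
Since gcd(827, -39) = 1 the prime 827 does not ramify.
(-39/827) = 788^413 mod 827 = 1, giving Legendre symbol 1.
d is a quadratic residue mod p, hence 827 splits in O_K.

split — (827) = 𝔭₁𝔭₂ with 𝔭₁ ≠ 𝔭₂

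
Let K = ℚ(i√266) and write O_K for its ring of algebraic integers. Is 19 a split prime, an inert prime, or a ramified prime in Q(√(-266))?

ramified

-266 mod 4 = 2, hence disc K = 4·(-266) = -1064 and O_K = ℤ[√-266].
disc(K) = -1064 = 19·(-56), so p = 19 is ramified.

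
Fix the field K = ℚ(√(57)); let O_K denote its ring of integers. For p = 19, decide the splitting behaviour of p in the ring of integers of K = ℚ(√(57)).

ramified

d = 57 ≡ 1 (mod 4), so O_K = ℤ[(1+√57)/2] and disc(K) = d = 57.
disc(K) = 57 = 19·3, so p = 19 is ramified.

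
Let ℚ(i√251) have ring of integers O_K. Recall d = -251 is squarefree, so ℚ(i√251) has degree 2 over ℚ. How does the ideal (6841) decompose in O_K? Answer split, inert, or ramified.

6841 splits in O_K

Since -251 ≡ 1 mod 4, the ring of integers is ℤ[(1+√-251)/2] with discriminant -251.
Since gcd(6841, -251) = 1 the prime 6841 does not ramify.
Compute (-251/6841) via Euler: 6590^((6841-1)/2) mod 6841 = 1, so (-251/6841) = 1.
d is a quadratic residue mod p, hence 6841 splits in O_K.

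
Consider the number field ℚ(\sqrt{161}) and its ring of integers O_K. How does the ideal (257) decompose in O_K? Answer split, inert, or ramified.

remains prime (inert)

161 mod 4 = 1, hence disc K = 161 and O_K = ℤ[(1+√161)/2].
Since gcd(257, 161) = 1 the prime 257 does not ramify.
Legendre symbol by Euler's criterion: (161/257) ≡ 161^128 ≡ 256 (mod 257), i.e. (161/257) = -1.
d is a non-residue mod p, hence 257 remains inert in O_K.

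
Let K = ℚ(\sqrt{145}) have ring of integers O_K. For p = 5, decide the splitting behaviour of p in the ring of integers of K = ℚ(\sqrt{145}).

5 is ramified

145 mod 4 = 1, hence disc K = 145 and O_K = ℤ[(1+√145)/2].
5 divides disc(K) = 145, so 5 ramifies.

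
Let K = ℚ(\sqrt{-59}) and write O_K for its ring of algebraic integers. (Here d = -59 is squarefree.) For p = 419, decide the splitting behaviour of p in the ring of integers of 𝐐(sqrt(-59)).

remains prime (inert)

Since -59 ≡ 1 mod 4, the ring of integers is ℤ[(1+√-59)/2] with discriminant -59.
Since gcd(419, -59) = 1 the prime 419 does not ramify.
(-59/419) = 360^209 mod 419 = 418, giving Legendre symbol -1.
(-59/419) = -1, so 419 is inert.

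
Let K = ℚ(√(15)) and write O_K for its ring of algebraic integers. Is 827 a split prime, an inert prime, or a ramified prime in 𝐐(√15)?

inert — (827) stays prime in O_K

15 mod 4 = 3, hence disc K = 4·15 = 60 and O_K = ℤ[√15].
827 ∤ 60, so 827 is unramified.
Euler's criterion: 15^413 mod 827 = 826. Thus (15|827) = -1.
(15/827) = -1, so 827 is inert.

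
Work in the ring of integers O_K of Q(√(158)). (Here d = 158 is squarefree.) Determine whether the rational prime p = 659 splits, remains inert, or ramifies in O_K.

659 remains inert

d = 158 ≡ 2 (mod 4), so O_K = ℤ[√158] and disc(K) = 4d = 632.
disc(K) = 632 is not divisible by 659; 659 is unramified.
Legendre symbol by Euler's criterion: (158/659) ≡ 158^329 ≡ 658 (mod 659), i.e. (158/659) = -1.
Legendre symbol -1 ⇒ 659 is inert.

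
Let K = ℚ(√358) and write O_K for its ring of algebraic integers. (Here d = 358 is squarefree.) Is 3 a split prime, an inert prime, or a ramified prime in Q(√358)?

Since 358 ≢ 1 mod 4, the ring of integers is ℤ[√358] with discriminant 4·358 = 1432.
3 ∤ 1432, so 3 is unramified.
(358/3) = 1^1 mod 3 = 1, giving Legendre symbol 1.
Legendre symbol 1 ⇒ 3 is split.

splits completely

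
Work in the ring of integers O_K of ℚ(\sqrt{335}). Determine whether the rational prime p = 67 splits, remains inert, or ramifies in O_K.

67 is ramified

335 mod 4 = 3, hence disc K = 4·335 = 1340 and O_K = ℤ[√335].
Ramification test: 67 | 1340. The prime 67 ramifies in K.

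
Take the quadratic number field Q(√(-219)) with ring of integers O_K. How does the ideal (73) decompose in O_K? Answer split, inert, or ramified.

Since -219 ≡ 1 mod 4, the ring of integers is ℤ[(1+√-219)/2] with discriminant -219.
disc(K) = -219 = 73·(-3), so p = 73 is ramified.

ramifies in O_K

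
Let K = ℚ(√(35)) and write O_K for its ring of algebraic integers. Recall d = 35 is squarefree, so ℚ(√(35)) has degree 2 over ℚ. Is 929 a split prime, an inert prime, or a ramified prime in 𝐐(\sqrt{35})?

d = 35 ≡ 3 (mod 4), so O_K = ℤ[√35] and disc(K) = 4d = 140.
disc(K) = 140 is not divisible by 929; 929 is unramified.
(35/929) = 35^464 mod 929 = 928, giving Legendre symbol -1.
Legendre symbol -1 ⇒ 929 is inert.

inert — (929) stays prime in O_K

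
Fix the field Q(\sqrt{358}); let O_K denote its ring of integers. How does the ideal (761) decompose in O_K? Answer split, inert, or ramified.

761 splits in O_K

Since 358 ≢ 1 mod 4, the ring of integers is ℤ[√358] with discriminant 4·358 = 1432.
761 ∤ 1432, so 761 is unramified.
Compute (358/761) via Euler: 358^((761-1)/2) mod 761 = 1, so (358/761) = 1.
Legendre symbol 1 ⇒ 761 is split.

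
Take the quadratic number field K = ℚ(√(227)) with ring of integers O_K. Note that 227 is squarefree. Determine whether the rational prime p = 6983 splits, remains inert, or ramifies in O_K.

6983 remains inert

Since 227 ≢ 1 mod 4, the ring of integers is ℤ[√227] with discriminant 4·227 = 908.
Since gcd(6983, 908) = 1 the prime 6983 does not ramify.
Compute (227/6983) via Euler: 227^((6983-1)/2) mod 6983 = 6982, so (227/6983) = -1.
d is a non-residue mod p, hence 6983 remains inert in O_K.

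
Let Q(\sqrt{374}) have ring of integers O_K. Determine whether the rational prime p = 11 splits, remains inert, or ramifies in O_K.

374 mod 4 = 2, hence disc K = 4·374 = 1496 and O_K = ℤ[√374].
Ramification test: 11 | 1496. The prime 11 ramifies in K.

11 is ramified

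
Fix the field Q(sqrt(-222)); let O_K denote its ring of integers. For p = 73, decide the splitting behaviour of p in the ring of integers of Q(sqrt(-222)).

73 splits in O_K

d = -222 ≡ 2 (mod 4), so O_K = ℤ[√-222] and disc(K) = 4d = -888.
disc(K) = -888 is not divisible by 73; 73 is unramified.
Legendre symbol by Euler's criterion: (-222/73) ≡ (-222)^36 ≡ 1 (mod 73), i.e. (-222/73) = 1.
d is a quadratic residue mod p, hence 73 splits in O_K.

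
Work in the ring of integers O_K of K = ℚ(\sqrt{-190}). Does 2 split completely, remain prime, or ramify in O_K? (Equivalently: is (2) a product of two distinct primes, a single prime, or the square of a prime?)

-190 mod 4 = 2, hence disc K = 4·(-190) = -760 and O_K = ℤ[√-190].
disc(K) = -760 = 2·(-380), so p = 2 is ramified.

ramifies in O_K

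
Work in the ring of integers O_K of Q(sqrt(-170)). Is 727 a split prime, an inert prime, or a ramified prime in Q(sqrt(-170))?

727 splits in O_K

Since -170 ≢ 1 mod 4, the ring of integers is ℤ[√-170] with discriminant 4·(-170) = -680.
727 ∤ -680, so 727 is unramified.
(-170/727) = 557^363 mod 727 = 1, giving Legendre symbol 1.
Legendre symbol 1 ⇒ 727 is split.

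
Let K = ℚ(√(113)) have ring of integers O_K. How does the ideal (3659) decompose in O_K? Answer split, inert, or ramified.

3659 remains inert

113 mod 4 = 1, hence disc K = 113 and O_K = ℤ[(1+√113)/2].
Since gcd(3659, 113) = 1 the prime 3659 does not ramify.
Legendre symbol by Euler's criterion: (113/3659) ≡ 113^1829 ≡ 3658 (mod 3659), i.e. (113/3659) = -1.
d is a non-residue mod p, hence 3659 remains inert in O_K.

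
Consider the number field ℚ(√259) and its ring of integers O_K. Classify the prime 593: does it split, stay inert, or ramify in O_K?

593 remains inert

Since 259 ≢ 1 mod 4, the ring of integers is ℤ[√259] with discriminant 4·259 = 1036.
disc(K) = 1036 is not divisible by 593; 593 is unramified.
Euler's criterion: 259^296 mod 593 = 592. Thus (259|593) = -1.
Legendre symbol -1 ⇒ 593 is inert.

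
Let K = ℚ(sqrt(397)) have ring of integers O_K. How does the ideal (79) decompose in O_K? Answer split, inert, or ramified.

split — (79) = 𝔭₁𝔭₂ with 𝔭₁ ≠ 𝔭₂

397 mod 4 = 1, hence disc K = 397 and O_K = ℤ[(1+√397)/2].
Since gcd(79, 397) = 1 the prime 79 does not ramify.
(397/79) = 2^39 mod 79 = 1, giving Legendre symbol 1.
(397/79) = 1, so 79 splits.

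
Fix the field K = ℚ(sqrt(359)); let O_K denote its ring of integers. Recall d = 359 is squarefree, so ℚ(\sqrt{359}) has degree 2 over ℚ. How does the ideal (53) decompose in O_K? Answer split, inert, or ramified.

d = 359 ≡ 3 (mod 4), so O_K = ℤ[√359] and disc(K) = 4d = 1436.
disc(K) = 1436 is not divisible by 53; 53 is unramified.
Compute (359/53) via Euler: 41^((53-1)/2) mod 53 = 52, so (359/53) = -1.
Legendre symbol -1 ⇒ 53 is inert.

53 remains inert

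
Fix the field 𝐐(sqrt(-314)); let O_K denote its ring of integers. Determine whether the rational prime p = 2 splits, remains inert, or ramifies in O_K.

d = -314 ≡ 2 (mod 4), so O_K = ℤ[√-314] and disc(K) = 4d = -1256.
disc(K) = -1256 = 2·(-628), so p = 2 is ramified.

ramifies in O_K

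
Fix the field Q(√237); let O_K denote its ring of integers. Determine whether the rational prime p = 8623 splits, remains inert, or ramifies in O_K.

inert — (8623) stays prime in O_K

237 mod 4 = 1, hence disc K = 237 and O_K = ℤ[(1+√237)/2].
Since gcd(8623, 237) = 1 the prime 8623 does not ramify.
Compute (237/8623) via Euler: 237^((8623-1)/2) mod 8623 = 8622, so (237/8623) = -1.
Legendre symbol -1 ⇒ 8623 is inert.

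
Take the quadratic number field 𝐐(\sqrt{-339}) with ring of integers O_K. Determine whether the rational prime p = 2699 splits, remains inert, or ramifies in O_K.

2699 remains inert

d = -339 ≡ 1 (mod 4), so O_K = ℤ[(1+√-339)/2] and disc(K) = d = -339.
2699 ∤ -339, so 2699 is unramified.
(-339/2699) = 2360^1349 mod 2699 = 2698, giving Legendre symbol -1.
d is a non-residue mod p, hence 2699 remains inert in O_K.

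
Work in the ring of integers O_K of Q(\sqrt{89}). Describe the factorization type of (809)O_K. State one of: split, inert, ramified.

89 mod 4 = 1, hence disc K = 89 and O_K = ℤ[(1+√89)/2].
809 ∤ 89, so 809 is unramified.
Compute (89/809) via Euler: 89^((809-1)/2) mod 809 = 1, so (89/809) = 1.
(89/809) = 1, so 809 splits.

p splits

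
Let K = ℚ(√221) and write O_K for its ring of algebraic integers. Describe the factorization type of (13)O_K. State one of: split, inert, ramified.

d = 221 ≡ 1 (mod 4), so O_K = ℤ[(1+√221)/2] and disc(K) = d = 221.
13 divides disc(K) = 221, so 13 ramifies.

ramified — (13) = 𝔭²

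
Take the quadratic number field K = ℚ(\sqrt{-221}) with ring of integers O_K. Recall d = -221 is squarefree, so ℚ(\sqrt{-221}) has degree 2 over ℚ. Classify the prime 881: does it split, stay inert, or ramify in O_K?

remains prime (inert)

d = -221 ≡ 3 (mod 4), so O_K = ℤ[√-221] and disc(K) = 4d = -884.
Since gcd(881, -884) = 1 the prime 881 does not ramify.
Compute (-221/881) via Euler: 660^((881-1)/2) mod 881 = 880, so (-221/881) = -1.
Legendre symbol -1 ⇒ 881 is inert.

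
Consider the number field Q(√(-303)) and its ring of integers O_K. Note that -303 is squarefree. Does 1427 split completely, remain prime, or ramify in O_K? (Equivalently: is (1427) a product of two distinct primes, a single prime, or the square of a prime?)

d = -303 ≡ 1 (mod 4), so O_K = ℤ[(1+√-303)/2] and disc(K) = d = -303.
1427 ∤ -303, so 1427 is unramified.
Euler's criterion: (-303)^713 mod 1427 = 1426. Thus (-303|1427) = -1.
d is a non-residue mod p, hence 1427 remains inert in O_K.

p is inert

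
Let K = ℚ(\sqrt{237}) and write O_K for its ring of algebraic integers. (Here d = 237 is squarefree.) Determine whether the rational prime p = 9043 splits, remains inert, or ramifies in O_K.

237 mod 4 = 1, hence disc K = 237 and O_K = ℤ[(1+√237)/2].
9043 ∤ 237, so 9043 is unramified.
Compute (237/9043) via Euler: 237^((9043-1)/2) mod 9043 = 9042, so (237/9043) = -1.
(237/9043) = -1, so 9043 is inert.

remains prime (inert)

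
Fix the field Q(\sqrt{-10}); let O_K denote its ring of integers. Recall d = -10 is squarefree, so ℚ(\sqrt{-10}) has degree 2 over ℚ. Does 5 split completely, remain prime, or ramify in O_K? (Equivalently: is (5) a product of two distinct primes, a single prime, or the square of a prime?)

ramifies in O_K

d = -10 ≡ 2 (mod 4), so O_K = ℤ[√-10] and disc(K) = 4d = -40.
disc(K) = -40 = 5·(-8), so p = 5 is ramified.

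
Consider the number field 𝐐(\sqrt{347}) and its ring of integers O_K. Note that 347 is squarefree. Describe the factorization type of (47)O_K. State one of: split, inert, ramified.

Since 347 ≢ 1 mod 4, the ring of integers is ℤ[√347] with discriminant 4·347 = 1388.
Since gcd(47, 1388) = 1 the prime 47 does not ramify.
Compute (347/47) via Euler: 18^((47-1)/2) mod 47 = 1, so (347/47) = 1.
(347/47) = 1, so 47 splits.

47 splits in O_K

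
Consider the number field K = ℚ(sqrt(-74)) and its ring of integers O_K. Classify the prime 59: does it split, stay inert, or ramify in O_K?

d = -74 ≡ 2 (mod 4), so O_K = ℤ[√-74] and disc(K) = 4d = -296.
59 ∤ -296, so 59 is unramified.
Compute (-74/59) via Euler: 44^((59-1)/2) mod 59 = 58, so (-74/59) = -1.
Legendre symbol -1 ⇒ 59 is inert.

inert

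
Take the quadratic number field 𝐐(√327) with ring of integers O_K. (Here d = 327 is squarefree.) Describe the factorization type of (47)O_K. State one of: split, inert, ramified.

327 mod 4 = 3, hence disc K = 4·327 = 1308 and O_K = ℤ[√327].
disc(K) = 1308 is not divisible by 47; 47 is unramified.
Compute (327/47) via Euler: 45^((47-1)/2) mod 47 = 46, so (327/47) = -1.
d is a non-residue mod p, hence 47 remains inert in O_K.

inert — (47) stays prime in O_K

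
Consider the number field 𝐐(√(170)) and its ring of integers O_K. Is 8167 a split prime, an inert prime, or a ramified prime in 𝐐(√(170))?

170 mod 4 = 2, hence disc K = 4·170 = 680 and O_K = ℤ[√170].
Since gcd(8167, 680) = 1 the prime 8167 does not ramify.
(170/8167) = 170^4083 mod 8167 = 1, giving Legendre symbol 1.
(170/8167) = 1, so 8167 splits.

8167 splits in O_K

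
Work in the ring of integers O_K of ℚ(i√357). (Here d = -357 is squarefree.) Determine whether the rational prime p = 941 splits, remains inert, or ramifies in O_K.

p is inert

-357 mod 4 = 3, hence disc K = 4·(-357) = -1428 and O_K = ℤ[√-357].
941 ∤ -1428, so 941 is unramified.
Compute (-357/941) via Euler: 584^((941-1)/2) mod 941 = 940, so (-357/941) = -1.
d is a non-residue mod p, hence 941 remains inert in O_K.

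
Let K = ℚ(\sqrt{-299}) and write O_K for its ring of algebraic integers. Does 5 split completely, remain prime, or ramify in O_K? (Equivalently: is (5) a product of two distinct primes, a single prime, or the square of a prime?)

split — (5) = 𝔭₁𝔭₂ with 𝔭₁ ≠ 𝔭₂

Since -299 ≡ 1 mod 4, the ring of integers is ℤ[(1+√-299)/2] with discriminant -299.
Since gcd(5, -299) = 1 the prime 5 does not ramify.
Legendre symbol by Euler's criterion: (-299/5) ≡ (-299)^2 ≡ 1 (mod 5), i.e. (-299/5) = 1.
(-299/5) = 1, so 5 splits.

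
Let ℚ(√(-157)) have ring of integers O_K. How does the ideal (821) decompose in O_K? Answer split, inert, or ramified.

p splits

d = -157 ≡ 3 (mod 4), so O_K = ℤ[√-157] and disc(K) = 4d = -628.
821 ∤ -628, so 821 is unramified.
Legendre symbol by Euler's criterion: (-157/821) ≡ (-157)^410 ≡ 1 (mod 821), i.e. (-157/821) = 1.
Legendre symbol 1 ⇒ 821 is split.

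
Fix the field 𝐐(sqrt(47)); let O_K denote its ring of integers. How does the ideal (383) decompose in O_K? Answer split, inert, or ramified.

47 mod 4 = 3, hence disc K = 4·47 = 188 and O_K = ℤ[√47].
disc(K) = 188 is not divisible by 383; 383 is unramified.
(47/383) = 47^191 mod 383 = 382, giving Legendre symbol -1.
(47/383) = -1, so 383 is inert.

inert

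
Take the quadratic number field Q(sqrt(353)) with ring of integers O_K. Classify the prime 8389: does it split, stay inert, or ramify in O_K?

d = 353 ≡ 1 (mod 4), so O_K = ℤ[(1+√353)/2] and disc(K) = d = 353.
disc(K) = 353 is not divisible by 8389; 8389 is unramified.
(353/8389) = 353^4194 mod 8389 = 1, giving Legendre symbol 1.
d is a quadratic residue mod p, hence 8389 splits in O_K.

split — (8389) = 𝔭₁𝔭₂ with 𝔭₁ ≠ 𝔭₂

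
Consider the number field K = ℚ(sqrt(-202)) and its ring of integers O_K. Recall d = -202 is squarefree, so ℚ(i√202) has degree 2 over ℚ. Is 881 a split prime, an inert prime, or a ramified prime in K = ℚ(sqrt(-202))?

-202 mod 4 = 2, hence disc K = 4·(-202) = -808 and O_K = ℤ[√-202].
Since gcd(881, -808) = 1 the prime 881 does not ramify.
(-202/881) = 679^440 mod 881 = 880, giving Legendre symbol -1.
(-202/881) = -1, so 881 is inert.

remains prime (inert)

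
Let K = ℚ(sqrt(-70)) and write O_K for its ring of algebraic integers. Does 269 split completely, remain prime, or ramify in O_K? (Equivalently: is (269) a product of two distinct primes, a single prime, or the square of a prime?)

269 splits in O_K

-70 mod 4 = 2, hence disc K = 4·(-70) = -280 and O_K = ℤ[√-70].
269 ∤ -280, so 269 is unramified.
Euler's criterion: (-70)^134 mod 269 = 1. Thus (-70|269) = 1.
(-70/269) = 1, so 269 splits.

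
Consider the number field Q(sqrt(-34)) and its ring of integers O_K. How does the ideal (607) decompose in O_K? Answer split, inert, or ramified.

-34 mod 4 = 2, hence disc K = 4·(-34) = -136 and O_K = ℤ[√-34].
607 ∤ -136, so 607 is unramified.
Compute (-34/607) via Euler: 573^((607-1)/2) mod 607 = 1, so (-34/607) = 1.
Legendre symbol 1 ⇒ 607 is split.

607 splits in O_K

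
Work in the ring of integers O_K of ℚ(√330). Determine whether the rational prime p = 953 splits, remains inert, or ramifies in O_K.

d = 330 ≡ 2 (mod 4), so O_K = ℤ[√330] and disc(K) = 4d = 1320.
953 ∤ 1320, so 953 is unramified.
Compute (330/953) via Euler: 330^((953-1)/2) mod 953 = 952, so (330/953) = -1.
(330/953) = -1, so 953 is inert.

p is inert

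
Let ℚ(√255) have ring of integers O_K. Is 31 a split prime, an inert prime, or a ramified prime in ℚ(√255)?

31 splits in O_K

255 mod 4 = 3, hence disc K = 4·255 = 1020 and O_K = ℤ[√255].
31 ∤ 1020, so 31 is unramified.
Compute (255/31) via Euler: 7^((31-1)/2) mod 31 = 1, so (255/31) = 1.
Legendre symbol 1 ⇒ 31 is split.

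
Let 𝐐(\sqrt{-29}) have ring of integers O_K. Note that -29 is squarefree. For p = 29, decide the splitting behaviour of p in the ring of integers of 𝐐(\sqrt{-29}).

ramifies in O_K

d = -29 ≡ 3 (mod 4), so O_K = ℤ[√-29] and disc(K) = 4d = -116.
29 divides disc(K) = -116, so 29 ramifies.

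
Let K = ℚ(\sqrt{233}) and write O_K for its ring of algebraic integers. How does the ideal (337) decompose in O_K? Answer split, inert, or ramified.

p splits

Since 233 ≡ 1 mod 4, the ring of integers is ℤ[(1+√233)/2] with discriminant 233.
Since gcd(337, 233) = 1 the prime 337 does not ramify.
(233/337) = 233^168 mod 337 = 1, giving Legendre symbol 1.
d is a quadratic residue mod p, hence 337 splits in O_K.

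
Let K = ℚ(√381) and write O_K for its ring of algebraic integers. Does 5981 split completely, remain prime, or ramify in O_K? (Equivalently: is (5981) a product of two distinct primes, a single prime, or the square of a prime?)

381 mod 4 = 1, hence disc K = 381 and O_K = ℤ[(1+√381)/2].
disc(K) = 381 is not divisible by 5981; 5981 is unramified.
(381/5981) = 381^2990 mod 5981 = 1, giving Legendre symbol 1.
(381/5981) = 1, so 5981 splits.

splits completely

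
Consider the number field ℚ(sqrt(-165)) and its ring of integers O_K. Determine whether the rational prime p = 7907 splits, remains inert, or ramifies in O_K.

d = -165 ≡ 3 (mod 4), so O_K = ℤ[√-165] and disc(K) = 4d = -660.
disc(K) = -660 is not divisible by 7907; 7907 is unramified.
(-165/7907) = 7742^3953 mod 7907 = 7906, giving Legendre symbol -1.
(-165/7907) = -1, so 7907 is inert.

inert — (7907) stays prime in O_K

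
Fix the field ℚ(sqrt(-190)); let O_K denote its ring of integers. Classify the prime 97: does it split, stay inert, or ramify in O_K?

-190 mod 4 = 2, hence disc K = 4·(-190) = -760 and O_K = ℤ[√-190].
disc(K) = -760 is not divisible by 97; 97 is unramified.
(-190/97) = 4^48 mod 97 = 1, giving Legendre symbol 1.
d is a quadratic residue mod p, hence 97 splits in O_K.

splits completely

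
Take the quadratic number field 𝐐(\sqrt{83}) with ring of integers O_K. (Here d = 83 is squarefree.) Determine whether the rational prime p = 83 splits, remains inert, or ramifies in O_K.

d = 83 ≡ 3 (mod 4), so O_K = ℤ[√83] and disc(K) = 4d = 332.
83 divides disc(K) = 332, so 83 ramifies.

83 is ramified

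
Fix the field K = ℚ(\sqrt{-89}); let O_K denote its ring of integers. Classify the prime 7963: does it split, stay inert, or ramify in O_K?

-89 mod 4 = 3, hence disc K = 4·(-89) = -356 and O_K = ℤ[√-89].
7963 ∤ -356, so 7963 is unramified.
Legendre symbol by Euler's criterion: (-89/7963) ≡ (-89)^3981 ≡ 7962 (mod 7963), i.e. (-89/7963) = -1.
d is a non-residue mod p, hence 7963 remains inert in O_K.

p is inert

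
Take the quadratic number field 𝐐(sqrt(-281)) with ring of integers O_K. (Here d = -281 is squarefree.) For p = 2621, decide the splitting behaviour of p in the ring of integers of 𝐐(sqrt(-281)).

inert — (2621) stays prime in O_K

d = -281 ≡ 3 (mod 4), so O_K = ℤ[√-281] and disc(K) = 4d = -1124.
2621 ∤ -1124, so 2621 is unramified.
Euler's criterion: (-281)^1310 mod 2621 = 2620. Thus (-281|2621) = -1.
(-281/2621) = -1, so 2621 is inert.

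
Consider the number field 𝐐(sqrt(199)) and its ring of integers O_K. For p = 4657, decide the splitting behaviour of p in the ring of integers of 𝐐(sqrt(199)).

splits completely

199 mod 4 = 3, hence disc K = 4·199 = 796 and O_K = ℤ[√199].
4657 ∤ 796, so 4657 is unramified.
Compute (199/4657) via Euler: 199^((4657-1)/2) mod 4657 = 1, so (199/4657) = 1.
d is a quadratic residue mod p, hence 4657 splits in O_K.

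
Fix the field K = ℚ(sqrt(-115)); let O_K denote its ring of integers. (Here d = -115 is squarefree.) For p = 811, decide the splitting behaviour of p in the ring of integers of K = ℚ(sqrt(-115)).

split

Since -115 ≡ 1 mod 4, the ring of integers is ℤ[(1+√-115)/2] with discriminant -115.
Since gcd(811, -115) = 1 the prime 811 does not ramify.
Compute (-115/811) via Euler: 696^((811-1)/2) mod 811 = 1, so (-115/811) = 1.
Legendre symbol 1 ⇒ 811 is split.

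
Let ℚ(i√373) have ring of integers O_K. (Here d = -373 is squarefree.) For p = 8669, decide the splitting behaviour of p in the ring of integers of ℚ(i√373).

split — (8669) = 𝔭₁𝔭₂ with 𝔭₁ ≠ 𝔭₂

d = -373 ≡ 3 (mod 4), so O_K = ℤ[√-373] and disc(K) = 4d = -1492.
8669 ∤ -1492, so 8669 is unramified.
Euler's criterion: (-373)^4334 mod 8669 = 1. Thus (-373|8669) = 1.
d is a quadratic residue mod p, hence 8669 splits in O_K.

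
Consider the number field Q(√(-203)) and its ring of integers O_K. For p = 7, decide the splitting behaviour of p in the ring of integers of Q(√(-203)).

ramified — (7) = 𝔭²

Since -203 ≡ 1 mod 4, the ring of integers is ℤ[(1+√-203)/2] with discriminant -203.
7 divides disc(K) = -203, so 7 ramifies.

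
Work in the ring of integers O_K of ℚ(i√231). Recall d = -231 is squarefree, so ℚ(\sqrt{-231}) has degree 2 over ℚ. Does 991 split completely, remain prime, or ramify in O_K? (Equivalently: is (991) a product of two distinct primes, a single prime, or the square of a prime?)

d = -231 ≡ 1 (mod 4), so O_K = ℤ[(1+√-231)/2] and disc(K) = d = -231.
991 ∤ -231, so 991 is unramified.
Euler's criterion: (-231)^495 mod 991 = 1. Thus (-231|991) = 1.
d is a quadratic residue mod p, hence 991 splits in O_K.

split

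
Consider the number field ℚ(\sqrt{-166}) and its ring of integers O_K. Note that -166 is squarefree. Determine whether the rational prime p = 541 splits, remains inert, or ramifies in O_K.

split

-166 mod 4 = 2, hence disc K = 4·(-166) = -664 and O_K = ℤ[√-166].
disc(K) = -664 is not divisible by 541; 541 is unramified.
Legendre symbol by Euler's criterion: (-166/541) ≡ (-166)^270 ≡ 1 (mod 541), i.e. (-166/541) = 1.
(-166/541) = 1, so 541 splits.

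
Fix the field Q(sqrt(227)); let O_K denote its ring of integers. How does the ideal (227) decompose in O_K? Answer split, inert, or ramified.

227 is ramified

Since 227 ≢ 1 mod 4, the ring of integers is ℤ[√227] with discriminant 4·227 = 908.
Ramification test: 227 | 908. The prime 227 ramifies in K.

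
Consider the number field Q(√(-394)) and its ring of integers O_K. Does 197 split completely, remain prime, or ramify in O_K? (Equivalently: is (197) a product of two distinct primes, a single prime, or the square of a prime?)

ramified

-394 mod 4 = 2, hence disc K = 4·(-394) = -1576 and O_K = ℤ[√-394].
197 divides disc(K) = -1576, so 197 ramifies.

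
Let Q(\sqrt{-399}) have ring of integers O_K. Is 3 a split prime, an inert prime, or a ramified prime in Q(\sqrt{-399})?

ramifies in O_K

Since -399 ≡ 1 mod 4, the ring of integers is ℤ[(1+√-399)/2] with discriminant -399.
3 divides disc(K) = -399, so 3 ramifies.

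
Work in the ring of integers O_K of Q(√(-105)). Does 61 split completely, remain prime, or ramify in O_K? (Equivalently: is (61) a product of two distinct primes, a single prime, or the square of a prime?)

-105 mod 4 = 3, hence disc K = 4·(-105) = -420 and O_K = ℤ[√-105].
disc(K) = -420 is not divisible by 61; 61 is unramified.
Euler's criterion: (-105)^30 mod 61 = 60. Thus (-105|61) = -1.
d is a non-residue mod p, hence 61 remains inert in O_K.

remains prime (inert)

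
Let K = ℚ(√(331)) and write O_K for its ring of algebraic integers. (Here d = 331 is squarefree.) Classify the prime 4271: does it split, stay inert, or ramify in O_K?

4271 remains inert

d = 331 ≡ 3 (mod 4), so O_K = ℤ[√331] and disc(K) = 4d = 1324.
4271 ∤ 1324, so 4271 is unramified.
Euler's criterion: 331^2135 mod 4271 = 4270. Thus (331|4271) = -1.
d is a non-residue mod p, hence 4271 remains inert in O_K.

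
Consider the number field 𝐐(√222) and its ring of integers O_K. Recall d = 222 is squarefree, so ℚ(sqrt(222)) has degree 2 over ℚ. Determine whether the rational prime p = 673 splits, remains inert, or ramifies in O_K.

673 splits in O_K

d = 222 ≡ 2 (mod 4), so O_K = ℤ[√222] and disc(K) = 4d = 888.
Since gcd(673, 888) = 1 the prime 673 does not ramify.
Compute (222/673) via Euler: 222^((673-1)/2) mod 673 = 1, so (222/673) = 1.
d is a quadratic residue mod p, hence 673 splits in O_K.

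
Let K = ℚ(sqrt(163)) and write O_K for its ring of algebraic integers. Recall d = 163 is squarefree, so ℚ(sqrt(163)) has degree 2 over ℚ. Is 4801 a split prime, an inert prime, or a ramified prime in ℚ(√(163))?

split

d = 163 ≡ 3 (mod 4), so O_K = ℤ[√163] and disc(K) = 4d = 652.
4801 ∤ 652, so 4801 is unramified.
Legendre symbol by Euler's criterion: (163/4801) ≡ 163^2400 ≡ 1 (mod 4801), i.e. (163/4801) = 1.
(163/4801) = 1, so 4801 splits.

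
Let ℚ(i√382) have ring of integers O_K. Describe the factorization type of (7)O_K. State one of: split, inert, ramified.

p is inert

Since -382 ≢ 1 mod 4, the ring of integers is ℤ[√-382] with discriminant 4·(-382) = -1528.
disc(K) = -1528 is not divisible by 7; 7 is unramified.
Compute (-382/7) via Euler: 3^((7-1)/2) mod 7 = 6, so (-382/7) = -1.
d is a non-residue mod p, hence 7 remains inert in O_K.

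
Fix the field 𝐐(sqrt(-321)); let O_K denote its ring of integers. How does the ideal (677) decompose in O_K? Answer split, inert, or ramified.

Since -321 ≢ 1 mod 4, the ring of integers is ℤ[√-321] with discriminant 4·(-321) = -1284.
677 ∤ -1284, so 677 is unramified.
(-321/677) = 356^338 mod 677 = 676, giving Legendre symbol -1.
d is a non-residue mod p, hence 677 remains inert in O_K.

inert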